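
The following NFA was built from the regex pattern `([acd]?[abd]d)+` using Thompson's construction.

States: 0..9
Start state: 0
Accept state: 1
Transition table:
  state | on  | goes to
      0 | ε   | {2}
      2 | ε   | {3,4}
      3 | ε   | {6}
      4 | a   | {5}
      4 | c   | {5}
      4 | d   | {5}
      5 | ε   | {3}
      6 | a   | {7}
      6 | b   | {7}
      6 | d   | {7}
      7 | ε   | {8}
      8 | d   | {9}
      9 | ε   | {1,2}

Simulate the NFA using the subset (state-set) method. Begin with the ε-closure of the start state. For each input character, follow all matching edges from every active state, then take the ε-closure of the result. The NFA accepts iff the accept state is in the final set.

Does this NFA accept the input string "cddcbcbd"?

S₀ = ε-closure({0}) = {0,2,3,4,6}
'c' @ 1: {3,5,6}
'd' @ 2: {7,8}
'd' @ 3: {1,2,3,4,6,9}  (accept∈set)
'c' @ 4: {3,5,6}
'b' @ 5: {7,8}
'c' @ 6: {}  — no active states
rest 'bd' ignored (set empty)
after full input: {}  (accept=1 not in)

Answer: REJECT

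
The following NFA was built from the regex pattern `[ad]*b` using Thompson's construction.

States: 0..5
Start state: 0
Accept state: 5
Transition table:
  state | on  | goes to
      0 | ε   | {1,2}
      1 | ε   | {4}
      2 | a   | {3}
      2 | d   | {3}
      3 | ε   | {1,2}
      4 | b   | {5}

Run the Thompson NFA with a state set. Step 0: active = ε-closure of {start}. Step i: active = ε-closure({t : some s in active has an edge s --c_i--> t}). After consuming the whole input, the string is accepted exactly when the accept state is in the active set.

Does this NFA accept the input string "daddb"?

start: ε-closure({0}) = {0,1,2,4}
'd' @ 1: {1,2,3,4}
'a' @ 2: {1,2,3,4}
'd' @ 3: {1,2,3,4}
'd' @ 4: {1,2,3,4}
'b' @ 5: {5}  (accept∈set)
end set {5} — state 5 in

Answer: ACCEPT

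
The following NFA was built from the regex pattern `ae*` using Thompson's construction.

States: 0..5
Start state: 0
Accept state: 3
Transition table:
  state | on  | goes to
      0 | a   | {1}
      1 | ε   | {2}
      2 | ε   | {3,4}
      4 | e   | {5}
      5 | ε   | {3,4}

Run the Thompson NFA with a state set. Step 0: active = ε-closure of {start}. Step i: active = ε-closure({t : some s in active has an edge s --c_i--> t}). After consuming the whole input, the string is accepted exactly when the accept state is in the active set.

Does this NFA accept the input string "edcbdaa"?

S₀ = ε-closure({0}) = {0}
'e' @ 1: {}  — state set empty
rest 'dcbdaa' ignored (set empty)
after full input: {}  (accept=3 not in)

Answer: REJECT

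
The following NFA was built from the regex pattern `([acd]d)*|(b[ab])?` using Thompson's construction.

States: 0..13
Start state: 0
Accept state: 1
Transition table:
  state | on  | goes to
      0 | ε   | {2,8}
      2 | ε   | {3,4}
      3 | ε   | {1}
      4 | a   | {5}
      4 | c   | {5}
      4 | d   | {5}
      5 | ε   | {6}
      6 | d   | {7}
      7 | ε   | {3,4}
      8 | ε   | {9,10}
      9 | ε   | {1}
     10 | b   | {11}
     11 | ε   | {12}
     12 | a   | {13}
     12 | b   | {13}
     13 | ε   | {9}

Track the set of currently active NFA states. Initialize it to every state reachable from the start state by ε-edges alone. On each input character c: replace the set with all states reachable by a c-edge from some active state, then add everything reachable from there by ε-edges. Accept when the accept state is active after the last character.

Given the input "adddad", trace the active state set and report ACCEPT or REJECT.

Answer: ACCEPT

Steps:
initial (ε-close {0}): {0,1,2,3,4,8,9,10}
'a' @ 1: {5,6}
'd' @ 2: {1,3,4,7}  ✓accept
'd' @ 3: {5,6}
'd' @ 4: {1,3,4,7}  ✓accept
'a' @ 5: {5,6}
'd' @ 6: {1,3,4,7}  ✓accept
after full input: {1,3,4,7}  (accept=1 in)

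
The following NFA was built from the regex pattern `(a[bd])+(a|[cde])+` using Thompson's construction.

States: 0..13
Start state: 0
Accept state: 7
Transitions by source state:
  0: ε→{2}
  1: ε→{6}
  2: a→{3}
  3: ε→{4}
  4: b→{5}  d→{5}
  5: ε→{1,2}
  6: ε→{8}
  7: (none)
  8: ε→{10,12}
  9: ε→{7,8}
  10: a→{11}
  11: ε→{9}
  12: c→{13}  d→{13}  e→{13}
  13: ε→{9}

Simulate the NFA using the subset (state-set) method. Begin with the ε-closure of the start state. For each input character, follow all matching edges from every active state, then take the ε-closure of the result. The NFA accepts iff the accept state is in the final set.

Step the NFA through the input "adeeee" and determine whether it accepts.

S₀ = ε-closure({0}) = {0,2}
'a' @ 1: {3,4}
'd' @ 2: {1,2,5,6,8,10,12}
'e' @ 3: {7,8,9,10,12,13}  ✓accept
'e' @ 4: {7,8,9,10,12,13}  ✓accept
'e' @ 5: {7,8,9,10,12,13}  ✓accept
'e' @ 6: {7,8,9,10,12,13}  ✓accept
final: {7,8,9,10,12,13}; accept 7 in set

Answer: ACCEPT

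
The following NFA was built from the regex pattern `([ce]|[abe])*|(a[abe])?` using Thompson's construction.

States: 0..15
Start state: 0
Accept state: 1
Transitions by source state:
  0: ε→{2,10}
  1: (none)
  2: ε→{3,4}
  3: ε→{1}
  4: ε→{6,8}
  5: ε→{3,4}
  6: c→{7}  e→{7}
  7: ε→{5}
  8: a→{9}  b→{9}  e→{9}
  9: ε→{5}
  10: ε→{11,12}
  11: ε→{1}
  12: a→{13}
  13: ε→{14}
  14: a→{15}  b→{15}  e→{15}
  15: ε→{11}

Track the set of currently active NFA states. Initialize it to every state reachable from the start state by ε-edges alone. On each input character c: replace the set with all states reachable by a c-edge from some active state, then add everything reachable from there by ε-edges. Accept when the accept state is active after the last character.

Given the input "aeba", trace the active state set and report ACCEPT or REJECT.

Answer: ACCEPT

Derivation:
initial (ε-close {0}): {0,1,2,3,4,6,8,10,11,12}
'a' @ 1: {1,3,4,5,6,8,9,13,14}  ✓accept
'e' @ 2: {1,3,4,5,6,7,8,9,11,15}  ✓accept
'b' @ 3: {1,3,4,5,6,8,9}  ✓accept
'a' @ 4: {1,3,4,5,6,8,9}  ✓accept
final: {1,3,4,5,6,8,9}; accept 1 in set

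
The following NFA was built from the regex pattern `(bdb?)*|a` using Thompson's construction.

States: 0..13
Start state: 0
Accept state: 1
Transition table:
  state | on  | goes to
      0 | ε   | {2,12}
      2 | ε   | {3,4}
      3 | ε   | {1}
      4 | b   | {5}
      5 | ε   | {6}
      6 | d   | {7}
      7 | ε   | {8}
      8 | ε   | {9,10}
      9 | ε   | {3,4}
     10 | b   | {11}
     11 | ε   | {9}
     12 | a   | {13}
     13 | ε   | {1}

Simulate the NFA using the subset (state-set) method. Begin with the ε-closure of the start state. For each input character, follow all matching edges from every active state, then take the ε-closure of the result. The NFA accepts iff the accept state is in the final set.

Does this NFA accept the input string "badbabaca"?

Answer: REJECT

Steps:
initial (ε-close {0}): {0,1,2,3,4,12}
'b' @ 1: {5,6}
'a' @ 2: {}  — no active states
rest 'dbabaca' ignored (set empty)
end set {} — state 1 not in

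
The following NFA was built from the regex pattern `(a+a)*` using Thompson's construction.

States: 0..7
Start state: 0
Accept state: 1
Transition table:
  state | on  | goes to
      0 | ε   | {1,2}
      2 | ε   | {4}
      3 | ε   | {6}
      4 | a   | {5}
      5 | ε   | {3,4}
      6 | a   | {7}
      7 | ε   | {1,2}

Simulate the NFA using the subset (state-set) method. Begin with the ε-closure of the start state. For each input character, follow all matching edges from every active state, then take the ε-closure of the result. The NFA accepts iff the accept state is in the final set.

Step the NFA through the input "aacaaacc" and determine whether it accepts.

Answer: REJECT

Derivation:
initial (ε-close {0}): {0,1,2,4}
'a' @ 1: {3,4,5,6}
'a' @ 2: {1,2,3,4,5,6,7}  (accept∈set)
'c' @ 3: {}  — dead — no transitions
rest 'aaacc' ignored (set empty)
end set {} — state 1 not in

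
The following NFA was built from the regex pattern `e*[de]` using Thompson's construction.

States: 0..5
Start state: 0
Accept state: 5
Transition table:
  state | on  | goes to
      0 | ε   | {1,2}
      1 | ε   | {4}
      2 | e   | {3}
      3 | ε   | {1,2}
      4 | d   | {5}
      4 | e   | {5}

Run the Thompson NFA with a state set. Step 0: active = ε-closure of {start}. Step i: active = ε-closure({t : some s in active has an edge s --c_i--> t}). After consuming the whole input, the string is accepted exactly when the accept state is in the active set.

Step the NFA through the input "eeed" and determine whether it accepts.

S₀ = ε-closure({0}) = {0,1,2,4}
'e' @ 1: {1,2,3,4,5}  [accepting]
'e' @ 2: {1,2,3,4,5}  [accepting]
'e' @ 3: {1,2,3,4,5}  [accepting]
'd' @ 4: {5}  [accepting]
final: {5}; accept 5 in set

Answer: ACCEPT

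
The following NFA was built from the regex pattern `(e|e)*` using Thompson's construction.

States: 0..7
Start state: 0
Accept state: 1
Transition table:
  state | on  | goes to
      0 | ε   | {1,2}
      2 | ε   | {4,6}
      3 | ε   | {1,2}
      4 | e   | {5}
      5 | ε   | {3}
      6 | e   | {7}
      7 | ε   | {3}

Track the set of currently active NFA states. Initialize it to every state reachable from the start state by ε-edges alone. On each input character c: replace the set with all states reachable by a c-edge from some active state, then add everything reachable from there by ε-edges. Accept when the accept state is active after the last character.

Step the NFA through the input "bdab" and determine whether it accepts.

initial (ε-close {0}): {0,1,2,4,6}
'b' @ 1: {}  — state set empty
rest 'dab' ignored (set empty)
final: {}; accept 1 not in set

Answer: REJECT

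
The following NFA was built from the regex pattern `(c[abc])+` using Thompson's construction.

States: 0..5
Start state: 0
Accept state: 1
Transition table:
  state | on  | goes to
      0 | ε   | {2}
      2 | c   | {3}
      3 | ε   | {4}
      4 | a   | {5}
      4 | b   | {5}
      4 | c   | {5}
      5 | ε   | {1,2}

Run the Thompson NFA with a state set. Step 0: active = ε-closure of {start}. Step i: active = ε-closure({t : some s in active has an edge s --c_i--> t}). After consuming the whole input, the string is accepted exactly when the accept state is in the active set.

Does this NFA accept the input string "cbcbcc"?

start: ε-closure({0}) = {0,2}
'c' @ 1: {3,4}
'b' @ 2: {1,2,5}  (accept∈set)
'c' @ 3: {3,4}
'b' @ 4: {1,2,5}  (accept∈set)
'c' @ 5: {3,4}
'c' @ 6: {1,2,5}  (accept∈set)
after full input: {1,2,5}  (accept=1 in)

Answer: ACCEPT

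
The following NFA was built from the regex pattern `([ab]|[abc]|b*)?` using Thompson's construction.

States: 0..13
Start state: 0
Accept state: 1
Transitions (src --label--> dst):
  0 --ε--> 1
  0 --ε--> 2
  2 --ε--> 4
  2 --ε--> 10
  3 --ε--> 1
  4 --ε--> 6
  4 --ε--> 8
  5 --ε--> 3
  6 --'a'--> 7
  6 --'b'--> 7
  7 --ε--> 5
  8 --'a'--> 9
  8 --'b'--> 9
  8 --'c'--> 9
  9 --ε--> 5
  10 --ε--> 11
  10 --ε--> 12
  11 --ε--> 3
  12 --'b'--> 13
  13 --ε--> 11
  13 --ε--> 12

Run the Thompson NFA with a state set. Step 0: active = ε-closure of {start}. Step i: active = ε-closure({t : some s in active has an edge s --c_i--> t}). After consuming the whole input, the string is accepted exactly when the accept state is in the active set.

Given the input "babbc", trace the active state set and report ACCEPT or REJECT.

Answer: REJECT

Trace:
S₀ = ε-closure({0}) = {0,1,2,3,4,6,8,10,11,12}
'b' @ 1: {1,3,5,7,9,11,12,13}  [accepting]
'a' @ 2: {}  — state set empty
rest 'bbc' ignored (set empty)
final: {}; accept 1 not in set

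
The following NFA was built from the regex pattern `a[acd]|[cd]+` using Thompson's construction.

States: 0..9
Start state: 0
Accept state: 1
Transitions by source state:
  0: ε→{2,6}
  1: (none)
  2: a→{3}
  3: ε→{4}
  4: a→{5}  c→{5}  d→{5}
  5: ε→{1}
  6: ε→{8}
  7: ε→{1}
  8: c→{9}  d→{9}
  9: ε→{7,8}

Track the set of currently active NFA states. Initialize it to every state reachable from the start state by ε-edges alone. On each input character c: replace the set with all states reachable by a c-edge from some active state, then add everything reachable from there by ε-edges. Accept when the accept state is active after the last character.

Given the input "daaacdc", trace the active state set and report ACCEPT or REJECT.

initial (ε-close {0}): {0,2,6,8}
'd' @ 1: {1,7,8,9}  (accept∈set)
'a' @ 2: {}  — dead — no transitions
rest 'aacdc' ignored (set empty)
after full input: {}  (accept=1 not in)

Answer: REJECT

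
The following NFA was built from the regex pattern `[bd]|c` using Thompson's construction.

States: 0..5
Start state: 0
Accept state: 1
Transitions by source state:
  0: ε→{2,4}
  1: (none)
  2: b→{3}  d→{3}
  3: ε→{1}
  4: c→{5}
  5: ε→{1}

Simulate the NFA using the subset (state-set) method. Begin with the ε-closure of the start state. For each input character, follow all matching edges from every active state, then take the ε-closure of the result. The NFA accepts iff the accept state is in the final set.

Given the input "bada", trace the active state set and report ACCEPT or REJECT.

Answer: REJECT

Derivation:
start: ε-closure({0}) = {0,2,4}
'b' @ 1: {1,3}  [accepting]
'a' @ 2: {}  — no active states
rest 'da' ignored (set empty)
end set {} — state 1 not in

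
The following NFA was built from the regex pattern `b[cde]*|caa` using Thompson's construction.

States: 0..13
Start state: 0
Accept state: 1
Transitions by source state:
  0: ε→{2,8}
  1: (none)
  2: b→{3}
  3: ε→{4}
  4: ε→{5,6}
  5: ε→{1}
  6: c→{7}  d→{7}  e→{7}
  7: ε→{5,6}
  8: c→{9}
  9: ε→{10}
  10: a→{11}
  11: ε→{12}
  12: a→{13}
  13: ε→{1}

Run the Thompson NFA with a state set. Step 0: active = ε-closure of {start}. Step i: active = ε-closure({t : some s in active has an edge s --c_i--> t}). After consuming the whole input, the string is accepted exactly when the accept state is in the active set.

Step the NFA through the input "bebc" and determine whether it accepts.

initial (ε-close {0}): {0,2,8}
'b' @ 1: {1,3,4,5,6}  [accepting]
'e' @ 2: {1,5,6,7}  [accepting]
'b' @ 3: {}  — dead — no transitions
rest 'c' ignored (set empty)
end set {} — state 1 not in

Answer: REJECT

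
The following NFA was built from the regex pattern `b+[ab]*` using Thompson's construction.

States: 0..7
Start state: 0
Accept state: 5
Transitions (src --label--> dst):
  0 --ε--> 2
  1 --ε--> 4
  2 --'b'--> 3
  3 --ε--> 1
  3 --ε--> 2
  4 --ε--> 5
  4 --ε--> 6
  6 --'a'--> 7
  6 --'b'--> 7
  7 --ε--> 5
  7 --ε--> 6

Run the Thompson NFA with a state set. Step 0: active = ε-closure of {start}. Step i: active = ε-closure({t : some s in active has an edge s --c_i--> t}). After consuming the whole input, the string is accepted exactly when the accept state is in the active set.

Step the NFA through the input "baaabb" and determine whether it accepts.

start: ε-closure({0}) = {0,2}
'b' @ 1: {1,2,3,4,5,6}  ✓accept
'a' @ 2: {5,6,7}  ✓accept
'a' @ 3: {5,6,7}  ✓accept
'a' @ 4: {5,6,7}  ✓accept
'b' @ 5: {5,6,7}  ✓accept
'b' @ 6: {5,6,7}  ✓accept
final: {5,6,7}; accept 5 in set

Answer: ACCEPT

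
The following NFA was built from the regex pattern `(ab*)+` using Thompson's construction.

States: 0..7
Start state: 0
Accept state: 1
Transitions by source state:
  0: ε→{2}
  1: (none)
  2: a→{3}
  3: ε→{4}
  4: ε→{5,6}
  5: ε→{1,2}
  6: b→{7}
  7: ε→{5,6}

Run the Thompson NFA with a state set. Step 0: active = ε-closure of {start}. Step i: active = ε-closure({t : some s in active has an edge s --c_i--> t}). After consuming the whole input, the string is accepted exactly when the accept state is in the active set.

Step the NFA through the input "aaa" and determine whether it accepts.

Answer: ACCEPT

Trace:
S₀ = ε-closure({0}) = {0,2}
'a' @ 1: {1,2,3,4,5,6}  (accept∈set)
'a' @ 2: {1,2,3,4,5,6}  (accept∈set)
'a' @ 3: {1,2,3,4,5,6}  (accept∈set)
after full input: {1,2,3,4,5,6}  (accept=1 in)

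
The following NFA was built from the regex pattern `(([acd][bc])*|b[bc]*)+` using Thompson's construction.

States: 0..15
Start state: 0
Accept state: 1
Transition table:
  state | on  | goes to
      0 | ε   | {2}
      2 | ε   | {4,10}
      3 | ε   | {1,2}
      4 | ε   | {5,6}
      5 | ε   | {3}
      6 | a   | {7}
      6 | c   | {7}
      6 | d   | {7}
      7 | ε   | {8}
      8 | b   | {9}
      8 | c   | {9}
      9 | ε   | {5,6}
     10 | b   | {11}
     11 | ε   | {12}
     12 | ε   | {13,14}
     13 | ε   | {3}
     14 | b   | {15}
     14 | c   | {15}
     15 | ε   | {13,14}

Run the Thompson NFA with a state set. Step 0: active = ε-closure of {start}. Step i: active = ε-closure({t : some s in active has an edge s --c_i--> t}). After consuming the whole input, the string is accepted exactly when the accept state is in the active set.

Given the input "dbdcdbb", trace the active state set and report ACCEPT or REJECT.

start: ε-closure({0}) = {0,1,2,3,4,5,6,10}
'd' @ 1: {7,8}
'b' @ 2: {1,2,3,4,5,6,9,10}  (accept∈set)
'd' @ 3: {7,8}
'c' @ 4: {1,2,3,4,5,6,9,10}  (accept∈set)
'd' @ 5: {7,8}
'b' @ 6: {1,2,3,4,5,6,9,10}  (accept∈set)
'b' @ 7: {1,2,3,4,5,6,10,11,12,13,14}  (accept∈set)
end set {1,2,3,4,5,6,10,11,12,13,14} — state 1 in

Answer: ACCEPT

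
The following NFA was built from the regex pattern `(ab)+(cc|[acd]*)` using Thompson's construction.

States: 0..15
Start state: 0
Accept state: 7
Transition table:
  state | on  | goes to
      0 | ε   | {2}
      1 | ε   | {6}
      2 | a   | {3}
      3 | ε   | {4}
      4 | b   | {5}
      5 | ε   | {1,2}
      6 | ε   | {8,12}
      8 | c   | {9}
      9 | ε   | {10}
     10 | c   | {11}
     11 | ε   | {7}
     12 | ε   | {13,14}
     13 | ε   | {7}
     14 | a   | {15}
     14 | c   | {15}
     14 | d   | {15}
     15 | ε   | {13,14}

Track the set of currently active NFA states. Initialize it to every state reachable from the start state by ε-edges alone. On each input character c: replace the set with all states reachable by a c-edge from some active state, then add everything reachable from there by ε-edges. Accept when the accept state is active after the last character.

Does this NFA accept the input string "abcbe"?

Answer: REJECT

Steps:
S₀ = ε-closure({0}) = {0,2}
'a' @ 1: {3,4}
'b' @ 2: {1,2,5,6,7,8,12,13,14}  (accept∈set)
'c' @ 3: {7,9,10,13,14,15}  (accept∈set)
'b' @ 4: {}  — dead — no transitions
rest 'e' ignored (set empty)
after full input: {}  (accept=7 not in)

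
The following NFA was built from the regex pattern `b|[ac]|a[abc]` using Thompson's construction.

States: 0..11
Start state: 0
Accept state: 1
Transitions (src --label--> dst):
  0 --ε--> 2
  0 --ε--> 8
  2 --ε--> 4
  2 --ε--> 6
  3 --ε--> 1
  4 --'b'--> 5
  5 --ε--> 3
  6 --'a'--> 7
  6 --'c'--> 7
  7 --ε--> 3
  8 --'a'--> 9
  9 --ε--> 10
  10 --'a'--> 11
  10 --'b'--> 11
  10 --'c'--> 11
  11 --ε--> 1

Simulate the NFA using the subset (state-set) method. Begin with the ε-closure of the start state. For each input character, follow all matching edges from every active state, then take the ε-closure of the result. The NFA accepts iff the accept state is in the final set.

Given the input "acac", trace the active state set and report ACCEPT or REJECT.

Answer: REJECT

Derivation:
S₀ = ε-closure({0}) = {0,2,4,6,8}
'a' @ 1: {1,3,7,9,10}  [accepting]
'c' @ 2: {1,11}  [accepting]
'a' @ 3: {}  — state set empty
rest 'c' ignored (set empty)
after full input: {}  (accept=1 not in)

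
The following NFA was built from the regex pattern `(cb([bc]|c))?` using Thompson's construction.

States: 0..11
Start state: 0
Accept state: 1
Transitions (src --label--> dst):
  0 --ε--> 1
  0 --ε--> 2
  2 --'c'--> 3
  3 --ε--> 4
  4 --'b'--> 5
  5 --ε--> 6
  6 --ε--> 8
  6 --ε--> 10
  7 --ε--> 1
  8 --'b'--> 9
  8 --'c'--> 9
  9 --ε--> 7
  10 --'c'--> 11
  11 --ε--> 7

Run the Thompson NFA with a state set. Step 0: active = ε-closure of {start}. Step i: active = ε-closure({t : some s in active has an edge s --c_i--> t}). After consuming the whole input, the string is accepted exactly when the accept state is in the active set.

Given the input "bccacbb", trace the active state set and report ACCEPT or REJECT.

start: ε-closure({0}) = {0,1,2}
'b' @ 1: {}  — no active states
rest 'ccacbb' ignored (set empty)
end set {} — state 1 not in

Answer: REJECT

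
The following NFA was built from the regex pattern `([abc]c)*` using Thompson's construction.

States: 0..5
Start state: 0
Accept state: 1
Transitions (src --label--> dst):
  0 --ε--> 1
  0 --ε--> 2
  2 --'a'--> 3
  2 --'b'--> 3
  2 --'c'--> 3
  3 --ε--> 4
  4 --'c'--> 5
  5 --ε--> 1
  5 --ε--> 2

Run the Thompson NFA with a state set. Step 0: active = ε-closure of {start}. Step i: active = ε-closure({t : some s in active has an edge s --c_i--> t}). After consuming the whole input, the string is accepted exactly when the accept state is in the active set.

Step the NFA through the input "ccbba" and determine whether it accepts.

Answer: REJECT

Steps:
initial (ε-close {0}): {0,1,2}
'c' @ 1: {3,4}
'c' @ 2: {1,2,5}  [accepting]
'b' @ 3: {3,4}
'b' @ 4: {}  — state set empty
rest 'a' ignored (set empty)
after full input: {}  (accept=1 not in)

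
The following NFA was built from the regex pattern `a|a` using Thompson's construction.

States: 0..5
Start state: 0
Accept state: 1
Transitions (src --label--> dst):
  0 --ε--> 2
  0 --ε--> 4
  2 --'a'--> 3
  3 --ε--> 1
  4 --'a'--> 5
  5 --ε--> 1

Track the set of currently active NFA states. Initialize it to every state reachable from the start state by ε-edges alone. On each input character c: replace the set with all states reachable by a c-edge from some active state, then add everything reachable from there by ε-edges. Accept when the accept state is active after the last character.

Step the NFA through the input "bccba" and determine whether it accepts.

Answer: REJECT

Steps:
start: ε-closure({0}) = {0,2,4}
'b' @ 1: {}  — no active states
rest 'ccba' ignored (set empty)
final: {}; accept 1 not in set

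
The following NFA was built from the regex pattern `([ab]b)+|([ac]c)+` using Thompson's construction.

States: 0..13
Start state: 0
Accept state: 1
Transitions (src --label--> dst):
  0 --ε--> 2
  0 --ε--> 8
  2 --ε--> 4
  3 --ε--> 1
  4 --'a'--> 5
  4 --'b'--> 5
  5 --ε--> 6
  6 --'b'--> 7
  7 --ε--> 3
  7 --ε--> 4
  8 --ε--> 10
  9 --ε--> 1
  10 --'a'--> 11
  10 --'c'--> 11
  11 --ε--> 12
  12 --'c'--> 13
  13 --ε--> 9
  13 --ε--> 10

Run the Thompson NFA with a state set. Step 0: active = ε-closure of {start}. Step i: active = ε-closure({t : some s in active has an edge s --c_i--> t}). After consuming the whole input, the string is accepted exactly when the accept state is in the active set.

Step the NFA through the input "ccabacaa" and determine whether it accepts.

start: ε-closure({0}) = {0,2,4,8,10}
'c' @ 1: {11,12}
'c' @ 2: {1,9,10,13}  ✓accept
'a' @ 3: {11,12}
'b' @ 4: {}  — no active states
rest 'acaa' ignored (set empty)
end set {} — state 1 not in

Answer: REJECT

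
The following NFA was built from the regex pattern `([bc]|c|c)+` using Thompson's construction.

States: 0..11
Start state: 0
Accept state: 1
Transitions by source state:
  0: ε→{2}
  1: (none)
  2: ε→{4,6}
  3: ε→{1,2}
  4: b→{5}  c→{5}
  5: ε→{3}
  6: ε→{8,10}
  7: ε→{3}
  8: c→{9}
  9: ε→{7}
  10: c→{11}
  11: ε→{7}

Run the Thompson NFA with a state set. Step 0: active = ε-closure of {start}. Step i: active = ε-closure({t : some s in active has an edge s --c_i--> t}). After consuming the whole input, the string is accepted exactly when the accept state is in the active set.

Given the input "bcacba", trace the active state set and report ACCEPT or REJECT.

Answer: REJECT

Trace:
S₀ = ε-closure({0}) = {0,2,4,6,8,10}
'b' @ 1: {1,2,3,4,5,6,8,10}  ✓accept
'c' @ 2: {1,2,3,4,5,6,7,8,9,10,11}  ✓accept
'a' @ 3: {}  — dead — no transitions
rest 'cba' ignored (set empty)
after full input: {}  (accept=1 not in)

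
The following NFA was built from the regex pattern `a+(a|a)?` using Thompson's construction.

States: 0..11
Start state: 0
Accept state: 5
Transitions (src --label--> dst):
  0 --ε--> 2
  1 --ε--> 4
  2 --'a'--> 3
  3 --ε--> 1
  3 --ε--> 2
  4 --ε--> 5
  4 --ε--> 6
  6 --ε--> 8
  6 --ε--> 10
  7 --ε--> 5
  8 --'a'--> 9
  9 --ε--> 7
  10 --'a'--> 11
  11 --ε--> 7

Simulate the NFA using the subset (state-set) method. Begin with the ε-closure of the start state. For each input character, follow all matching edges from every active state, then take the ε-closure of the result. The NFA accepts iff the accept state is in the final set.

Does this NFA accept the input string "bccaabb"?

initial (ε-close {0}): {0,2}
'b' @ 1: {}  — no active states
rest 'ccaabb' ignored (set empty)
after full input: {}  (accept=5 not in)

Answer: REJECT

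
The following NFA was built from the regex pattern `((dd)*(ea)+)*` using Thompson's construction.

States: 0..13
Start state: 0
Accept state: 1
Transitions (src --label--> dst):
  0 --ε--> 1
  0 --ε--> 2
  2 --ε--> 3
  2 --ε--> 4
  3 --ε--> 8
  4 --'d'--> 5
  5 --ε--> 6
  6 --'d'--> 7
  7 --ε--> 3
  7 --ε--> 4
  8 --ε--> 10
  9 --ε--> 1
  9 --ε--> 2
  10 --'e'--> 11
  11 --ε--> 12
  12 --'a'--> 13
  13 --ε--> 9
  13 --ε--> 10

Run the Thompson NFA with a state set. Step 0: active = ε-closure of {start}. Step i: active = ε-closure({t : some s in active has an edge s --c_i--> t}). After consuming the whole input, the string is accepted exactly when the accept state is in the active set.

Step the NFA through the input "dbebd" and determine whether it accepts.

Answer: REJECT

Derivation:
S₀ = ε-closure({0}) = {0,1,2,3,4,8,10}
'd' @ 1: {5,6}
'b' @ 2: {}  — dead — no transitions
rest 'ebd' ignored (set empty)
final: {}; accept 1 not in set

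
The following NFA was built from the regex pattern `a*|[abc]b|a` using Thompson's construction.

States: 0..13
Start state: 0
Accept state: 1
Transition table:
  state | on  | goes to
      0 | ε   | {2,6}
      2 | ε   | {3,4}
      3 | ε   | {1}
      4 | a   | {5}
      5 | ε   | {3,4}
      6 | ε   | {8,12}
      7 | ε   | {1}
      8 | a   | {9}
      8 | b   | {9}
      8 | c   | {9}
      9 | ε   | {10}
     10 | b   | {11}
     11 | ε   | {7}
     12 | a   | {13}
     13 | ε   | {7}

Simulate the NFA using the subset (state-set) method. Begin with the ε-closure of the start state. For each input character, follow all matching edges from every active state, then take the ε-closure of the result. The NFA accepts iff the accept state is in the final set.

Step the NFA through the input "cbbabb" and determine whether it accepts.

Answer: REJECT

Trace:
initial (ε-close {0}): {0,1,2,3,4,6,8,12}
'c' @ 1: {9,10}
'b' @ 2: {1,7,11}  [accepting]
'b' @ 3: {}  — dead — no transitions
rest 'abb' ignored (set empty)
end set {} — state 1 not in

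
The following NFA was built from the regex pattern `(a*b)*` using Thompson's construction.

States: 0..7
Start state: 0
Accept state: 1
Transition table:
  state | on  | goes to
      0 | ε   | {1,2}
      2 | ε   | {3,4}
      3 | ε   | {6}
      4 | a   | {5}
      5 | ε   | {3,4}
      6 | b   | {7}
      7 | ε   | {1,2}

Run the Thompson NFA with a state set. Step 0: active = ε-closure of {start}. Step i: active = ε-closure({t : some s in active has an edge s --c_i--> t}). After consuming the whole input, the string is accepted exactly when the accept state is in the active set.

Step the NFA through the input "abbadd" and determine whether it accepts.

start: ε-closure({0}) = {0,1,2,3,4,6}
'a' @ 1: {3,4,5,6}
'b' @ 2: {1,2,3,4,6,7}  (accept∈set)
'b' @ 3: {1,2,3,4,6,7}  (accept∈set)
'a' @ 4: {3,4,5,6}
'd' @ 5: {}  — state set empty
rest 'd' ignored (set empty)
end set {} — state 1 not in

Answer: REJECT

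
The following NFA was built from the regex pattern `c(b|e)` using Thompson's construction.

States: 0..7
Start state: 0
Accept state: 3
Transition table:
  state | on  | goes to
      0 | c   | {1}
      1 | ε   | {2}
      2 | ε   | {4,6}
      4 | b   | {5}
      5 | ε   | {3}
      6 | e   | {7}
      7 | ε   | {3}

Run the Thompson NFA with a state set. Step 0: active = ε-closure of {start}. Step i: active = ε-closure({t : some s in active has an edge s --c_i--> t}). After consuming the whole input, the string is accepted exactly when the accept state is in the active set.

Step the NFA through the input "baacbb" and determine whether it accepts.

start: ε-closure({0}) = {0}
'b' @ 1: {}  — dead — no transitions
rest 'aacbb' ignored (set empty)
final: {}; accept 3 not in set

Answer: REJECT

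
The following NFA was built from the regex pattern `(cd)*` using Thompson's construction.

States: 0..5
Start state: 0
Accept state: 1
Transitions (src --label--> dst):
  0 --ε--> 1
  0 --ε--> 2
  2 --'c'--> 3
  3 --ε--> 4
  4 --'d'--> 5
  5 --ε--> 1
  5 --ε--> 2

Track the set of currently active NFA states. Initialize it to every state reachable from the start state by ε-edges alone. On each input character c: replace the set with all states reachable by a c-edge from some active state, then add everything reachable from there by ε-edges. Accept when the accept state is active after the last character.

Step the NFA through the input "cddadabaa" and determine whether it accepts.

Answer: REJECT

Derivation:
initial (ε-close {0}): {0,1,2}
'c' @ 1: {3,4}
'd' @ 2: {1,2,5}  (accept∈set)
'd' @ 3: {}  — no active states
rest 'adabaa' ignored (set empty)
after full input: {}  (accept=1 not in)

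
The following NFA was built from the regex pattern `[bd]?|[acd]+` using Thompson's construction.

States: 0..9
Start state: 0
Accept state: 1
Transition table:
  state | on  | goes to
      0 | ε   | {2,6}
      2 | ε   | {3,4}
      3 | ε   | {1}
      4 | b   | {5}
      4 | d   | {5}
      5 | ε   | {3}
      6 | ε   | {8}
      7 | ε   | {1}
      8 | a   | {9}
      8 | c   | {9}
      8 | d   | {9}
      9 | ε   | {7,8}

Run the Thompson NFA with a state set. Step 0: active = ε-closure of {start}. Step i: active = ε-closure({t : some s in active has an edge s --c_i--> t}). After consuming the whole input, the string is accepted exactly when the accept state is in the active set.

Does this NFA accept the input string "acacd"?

Answer: ACCEPT

Steps:
initial (ε-close {0}): {0,1,2,3,4,6,8}
'a' @ 1: {1,7,8,9}  ✓accept
'c' @ 2: {1,7,8,9}  ✓accept
'a' @ 3: {1,7,8,9}  ✓accept
'c' @ 4: {1,7,8,9}  ✓accept
'd' @ 5: {1,7,8,9}  ✓accept
after full input: {1,7,8,9}  (accept=1 in)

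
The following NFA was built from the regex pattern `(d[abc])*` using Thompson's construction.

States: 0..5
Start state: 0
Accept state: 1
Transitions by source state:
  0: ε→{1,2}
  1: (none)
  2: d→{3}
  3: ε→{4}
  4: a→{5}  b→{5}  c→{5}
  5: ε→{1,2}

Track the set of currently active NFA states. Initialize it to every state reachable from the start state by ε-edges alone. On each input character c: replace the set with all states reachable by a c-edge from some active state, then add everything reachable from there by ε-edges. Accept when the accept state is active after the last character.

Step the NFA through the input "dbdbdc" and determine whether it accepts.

Answer: ACCEPT

Derivation:
S₀ = ε-closure({0}) = {0,1,2}
'd' @ 1: {3,4}
'b' @ 2: {1,2,5}  ✓accept
'd' @ 3: {3,4}
'b' @ 4: {1,2,5}  ✓accept
'd' @ 5: {3,4}
'c' @ 6: {1,2,5}  ✓accept
after full input: {1,2,5}  (accept=1 in)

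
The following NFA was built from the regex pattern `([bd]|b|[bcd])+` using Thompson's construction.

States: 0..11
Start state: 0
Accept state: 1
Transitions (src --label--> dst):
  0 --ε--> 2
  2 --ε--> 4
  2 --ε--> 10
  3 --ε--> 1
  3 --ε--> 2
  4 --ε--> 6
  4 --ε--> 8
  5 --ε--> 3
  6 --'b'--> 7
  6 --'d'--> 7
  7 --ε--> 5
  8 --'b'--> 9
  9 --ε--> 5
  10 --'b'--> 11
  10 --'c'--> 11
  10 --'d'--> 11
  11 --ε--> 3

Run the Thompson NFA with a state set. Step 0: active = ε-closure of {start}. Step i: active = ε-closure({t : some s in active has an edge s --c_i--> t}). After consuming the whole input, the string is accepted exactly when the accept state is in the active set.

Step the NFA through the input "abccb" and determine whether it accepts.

start: ε-closure({0}) = {0,2,4,6,8,10}
'a' @ 1: {}  — dead — no transitions
rest 'bccb' ignored (set empty)
after full input: {}  (accept=1 not in)

Answer: REJECT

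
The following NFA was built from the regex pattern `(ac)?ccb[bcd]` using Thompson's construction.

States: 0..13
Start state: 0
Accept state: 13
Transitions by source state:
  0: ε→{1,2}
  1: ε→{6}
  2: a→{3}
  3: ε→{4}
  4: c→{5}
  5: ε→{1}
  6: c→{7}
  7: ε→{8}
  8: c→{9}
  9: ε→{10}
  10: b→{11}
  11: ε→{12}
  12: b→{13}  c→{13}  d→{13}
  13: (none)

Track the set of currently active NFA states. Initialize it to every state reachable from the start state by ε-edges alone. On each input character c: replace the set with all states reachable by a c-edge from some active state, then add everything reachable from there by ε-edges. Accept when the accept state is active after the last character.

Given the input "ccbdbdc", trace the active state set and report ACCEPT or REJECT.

initial (ε-close {0}): {0,1,2,6}
'c' @ 1: {7,8}
'c' @ 2: {9,10}
'b' @ 3: {11,12}
'd' @ 4: {13}  (accept∈set)
'b' @ 5: {}  — dead — no transitions
rest 'dc' ignored (set empty)
final: {}; accept 13 not in set

Answer: REJECT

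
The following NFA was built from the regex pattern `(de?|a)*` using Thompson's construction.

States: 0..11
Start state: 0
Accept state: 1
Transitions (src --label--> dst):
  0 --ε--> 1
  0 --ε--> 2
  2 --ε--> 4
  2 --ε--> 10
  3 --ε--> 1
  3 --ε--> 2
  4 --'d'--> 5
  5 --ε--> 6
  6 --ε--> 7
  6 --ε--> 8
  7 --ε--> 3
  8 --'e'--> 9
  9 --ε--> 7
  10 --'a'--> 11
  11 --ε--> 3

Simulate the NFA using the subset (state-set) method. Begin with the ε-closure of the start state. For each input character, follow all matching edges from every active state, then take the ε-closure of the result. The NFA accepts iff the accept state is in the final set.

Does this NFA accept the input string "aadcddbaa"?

Answer: REJECT

Derivation:
S₀ = ε-closure({0}) = {0,1,2,4,10}
'a' @ 1: {1,2,3,4,10,11}  ✓accept
'a' @ 2: {1,2,3,4,10,11}  ✓accept
'd' @ 3: {1,2,3,4,5,6,7,8,10}  ✓accept
'c' @ 4: {}  — dead — no transitions
rest 'ddbaa' ignored (set empty)
end set {} — state 1 not in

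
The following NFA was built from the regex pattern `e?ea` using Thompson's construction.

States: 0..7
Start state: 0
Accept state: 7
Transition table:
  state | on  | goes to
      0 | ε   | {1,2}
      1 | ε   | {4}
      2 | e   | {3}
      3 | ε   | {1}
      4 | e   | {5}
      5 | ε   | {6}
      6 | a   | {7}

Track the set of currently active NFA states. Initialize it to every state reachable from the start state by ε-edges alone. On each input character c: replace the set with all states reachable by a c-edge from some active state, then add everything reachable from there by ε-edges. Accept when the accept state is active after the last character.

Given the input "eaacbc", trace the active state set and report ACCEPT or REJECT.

Answer: REJECT

Trace:
initial (ε-close {0}): {0,1,2,4}
'e' @ 1: {1,3,4,5,6}
'a' @ 2: {7}  ✓accept
'a' @ 3: {}  — no active states
rest 'cbc' ignored (set empty)
after full input: {}  (accept=7 not in)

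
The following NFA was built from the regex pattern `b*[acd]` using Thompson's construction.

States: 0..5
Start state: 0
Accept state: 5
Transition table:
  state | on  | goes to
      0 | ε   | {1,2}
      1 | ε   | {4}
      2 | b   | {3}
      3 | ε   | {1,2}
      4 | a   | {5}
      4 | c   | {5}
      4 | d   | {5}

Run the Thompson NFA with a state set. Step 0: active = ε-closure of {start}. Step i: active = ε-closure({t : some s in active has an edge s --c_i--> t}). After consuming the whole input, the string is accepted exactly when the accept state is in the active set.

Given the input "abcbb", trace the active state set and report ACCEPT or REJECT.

Answer: REJECT

Steps:
start: ε-closure({0}) = {0,1,2,4}
'a' @ 1: {5}  (accept∈set)
'b' @ 2: {}  — state set empty
rest 'cbb' ignored (set empty)
final: {}; accept 5 not in set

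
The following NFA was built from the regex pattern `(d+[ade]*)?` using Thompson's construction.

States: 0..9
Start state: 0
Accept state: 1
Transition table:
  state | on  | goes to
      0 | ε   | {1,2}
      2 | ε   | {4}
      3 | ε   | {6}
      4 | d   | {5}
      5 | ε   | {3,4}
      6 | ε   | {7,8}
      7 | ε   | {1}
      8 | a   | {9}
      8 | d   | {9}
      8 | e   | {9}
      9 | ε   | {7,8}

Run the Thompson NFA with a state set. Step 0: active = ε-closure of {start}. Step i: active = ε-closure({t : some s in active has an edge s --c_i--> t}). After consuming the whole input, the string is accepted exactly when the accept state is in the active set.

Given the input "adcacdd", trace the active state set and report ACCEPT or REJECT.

Answer: REJECT

Trace:
initial (ε-close {0}): {0,1,2,4}
'a' @ 1: {}  — no active states
rest 'dcacdd' ignored (set empty)
end set {} — state 1 not in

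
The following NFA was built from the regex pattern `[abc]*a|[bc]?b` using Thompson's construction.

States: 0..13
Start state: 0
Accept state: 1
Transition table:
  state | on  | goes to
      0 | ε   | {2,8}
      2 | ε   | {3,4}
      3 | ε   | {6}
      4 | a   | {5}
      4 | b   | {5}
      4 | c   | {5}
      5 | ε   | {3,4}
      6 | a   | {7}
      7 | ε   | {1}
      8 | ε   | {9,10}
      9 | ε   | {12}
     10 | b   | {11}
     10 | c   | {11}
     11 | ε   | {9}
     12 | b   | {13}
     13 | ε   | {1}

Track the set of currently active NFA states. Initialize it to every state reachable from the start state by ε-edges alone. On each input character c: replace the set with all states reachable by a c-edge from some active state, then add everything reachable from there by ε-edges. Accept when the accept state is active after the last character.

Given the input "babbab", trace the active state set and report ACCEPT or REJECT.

initial (ε-close {0}): {0,2,3,4,6,8,9,10,12}
'b' @ 1: {1,3,4,5,6,9,11,12,13}  ✓accept
'a' @ 2: {1,3,4,5,6,7}  ✓accept
'b' @ 3: {3,4,5,6}
'b' @ 4: {3,4,5,6}
'a' @ 5: {1,3,4,5,6,7}  ✓accept
'b' @ 6: {3,4,5,6}
final: {3,4,5,6}; accept 1 not in set

Answer: REJECT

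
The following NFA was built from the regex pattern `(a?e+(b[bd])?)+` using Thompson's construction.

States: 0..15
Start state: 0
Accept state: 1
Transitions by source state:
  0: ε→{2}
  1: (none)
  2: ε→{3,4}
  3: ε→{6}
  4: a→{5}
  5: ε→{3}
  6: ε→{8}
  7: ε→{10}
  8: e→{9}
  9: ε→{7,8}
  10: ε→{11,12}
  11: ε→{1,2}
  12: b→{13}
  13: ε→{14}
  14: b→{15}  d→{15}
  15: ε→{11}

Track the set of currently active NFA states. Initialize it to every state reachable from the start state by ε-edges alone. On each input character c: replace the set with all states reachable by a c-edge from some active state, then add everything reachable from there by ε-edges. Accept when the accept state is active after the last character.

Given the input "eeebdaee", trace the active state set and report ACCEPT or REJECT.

S₀ = ε-closure({0}) = {0,2,3,4,6,8}
'e' @ 1: {1,2,3,4,6,7,8,9,10,11,12}  [accepting]
'e' @ 2: {1,2,3,4,6,7,8,9,10,11,12}  [accepting]
'e' @ 3: {1,2,3,4,6,7,8,9,10,11,12}  [accepting]
'b' @ 4: {13,14}
'd' @ 5: {1,2,3,4,6,8,11,15}  [accepting]
'a' @ 6: {3,5,6,8}
'e' @ 7: {1,2,3,4,6,7,8,9,10,11,12}  [accepting]
'e' @ 8: {1,2,3,4,6,7,8,9,10,11,12}  [accepting]
after full input: {1,2,3,4,6,7,8,9,10,11,12}  (accept=1 in)

Answer: ACCEPT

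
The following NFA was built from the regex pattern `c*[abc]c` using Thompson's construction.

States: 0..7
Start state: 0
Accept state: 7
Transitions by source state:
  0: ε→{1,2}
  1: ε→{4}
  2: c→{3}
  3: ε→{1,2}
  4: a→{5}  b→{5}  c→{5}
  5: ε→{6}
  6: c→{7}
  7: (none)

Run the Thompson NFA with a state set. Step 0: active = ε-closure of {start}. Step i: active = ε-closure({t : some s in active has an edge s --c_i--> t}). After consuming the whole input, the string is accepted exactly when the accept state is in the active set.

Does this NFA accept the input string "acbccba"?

Answer: REJECT

Steps:
initial (ε-close {0}): {0,1,2,4}
'a' @ 1: {5,6}
'c' @ 2: {7}  ✓accept
'b' @ 3: {}  — state set empty
rest 'ccba' ignored (set empty)
end set {} — state 7 not in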